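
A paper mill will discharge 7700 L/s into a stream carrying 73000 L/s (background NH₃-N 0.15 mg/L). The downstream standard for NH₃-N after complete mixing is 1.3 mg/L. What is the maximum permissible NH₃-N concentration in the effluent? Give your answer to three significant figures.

At the limit, (Qr·Cr + Qe·Cₑ)/(Qr + Qe) = 1.3:
Cₑ = (80700·1.3 − 73000·0.1500) / 7700 = 12.20 mg/L.

12.2 mg/L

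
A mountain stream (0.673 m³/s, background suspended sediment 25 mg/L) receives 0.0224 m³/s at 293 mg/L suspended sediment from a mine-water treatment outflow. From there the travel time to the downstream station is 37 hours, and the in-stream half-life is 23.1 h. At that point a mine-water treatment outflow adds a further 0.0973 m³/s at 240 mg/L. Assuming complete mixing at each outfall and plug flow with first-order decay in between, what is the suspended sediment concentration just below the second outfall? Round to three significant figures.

39.2 mg/L

Conservation of mass: C = (0.6730·25.00 + 0.02240·293.0) / 0.6954 = 23.39/0.6954 = 33.63 mg/L; combined flow 0.6954 m³/s.
Half-life 23.1 h → k = ln 2 / 23.1 = 0.03001 h⁻¹ = 0.7202 d⁻¹.
After decay, C = 33.63 × e^(−kt) = 33.63 × 0.3295 = 11.08 mg/L.
Second outfall: C = (0.6954·11.08 + 0.09730·240.0)/0.7927 = 39.18 mg/L.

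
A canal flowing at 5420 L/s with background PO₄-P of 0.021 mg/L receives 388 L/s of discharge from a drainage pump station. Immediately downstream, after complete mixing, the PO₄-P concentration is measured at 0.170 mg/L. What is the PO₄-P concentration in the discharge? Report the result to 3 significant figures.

Mass balance: 5420·0.02100 + 388.0·Cₑ = 5808·0.1700
→ Cₑ = (5808·0.1700 − 5420·0.02100) / 388.0 = 2.251 mg/L.

2.25 mg/L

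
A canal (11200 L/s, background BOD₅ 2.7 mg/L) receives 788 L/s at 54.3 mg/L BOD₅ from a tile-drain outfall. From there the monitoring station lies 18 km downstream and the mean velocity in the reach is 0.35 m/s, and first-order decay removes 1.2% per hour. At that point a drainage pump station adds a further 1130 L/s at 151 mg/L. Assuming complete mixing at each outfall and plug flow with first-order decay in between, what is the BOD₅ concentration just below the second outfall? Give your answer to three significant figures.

17.7 mg/L

Mixed concentration C = ΣQC/ΣQ = (11200·2.700 + 788.0·54.30) / 11990 = 73030/11990 = 6.092 mg/L; combined flow 11990 L/s.
Travel time t = 18·1000 / 0.35 = 51430 s = 14.29 h.
1.2%/h lost → k = −ln(1 − 0.012) = 0.01207 h⁻¹.
Applying C = C₀e^(−kt): 6.092 × 0.8416 = 5.127 mg/L.
Second outfall: C = (11990·5.127 + 1130·151.0)/13120 = 17.69 mg/L.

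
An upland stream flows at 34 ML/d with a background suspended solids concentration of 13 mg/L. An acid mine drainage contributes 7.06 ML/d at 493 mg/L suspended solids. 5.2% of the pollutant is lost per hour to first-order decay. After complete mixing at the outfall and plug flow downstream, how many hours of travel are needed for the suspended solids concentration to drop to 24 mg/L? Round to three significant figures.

After mixing, C = (34.00·13.00 + 7.060·493.0) / 41.06 = 3923/41.06 = 95.53 mg/L.
5.2%/h lost → k = −ln(1 − 0.052) = 0.05340 h⁻¹.
95.53·exp(−k·t) = 24 → t = ln(95.53/24)/k = 93130 s = 25.87 h.

25.9 h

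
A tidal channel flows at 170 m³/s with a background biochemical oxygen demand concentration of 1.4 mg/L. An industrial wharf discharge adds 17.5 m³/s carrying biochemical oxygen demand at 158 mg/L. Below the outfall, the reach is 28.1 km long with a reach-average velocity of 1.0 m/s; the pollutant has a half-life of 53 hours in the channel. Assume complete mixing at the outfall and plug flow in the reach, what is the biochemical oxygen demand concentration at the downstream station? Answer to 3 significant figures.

Conservation of mass: C = (170.0·1.400 + 17.50·158.0) / 187.5 = 3003/187.5 = 16.02 mg/L.
Travel time t = 28.1·1000 / 1.0 = 28100 s = 7.806 h.
Half-life 53 h → k = ln 2 / 53 = 0.01308 h⁻¹ = 0.3139 d⁻¹.
First-order decay: C = 16.02·exp(−k·t) = 16.02·0.9030 = 14.46 mg/L.

14.5 mg/L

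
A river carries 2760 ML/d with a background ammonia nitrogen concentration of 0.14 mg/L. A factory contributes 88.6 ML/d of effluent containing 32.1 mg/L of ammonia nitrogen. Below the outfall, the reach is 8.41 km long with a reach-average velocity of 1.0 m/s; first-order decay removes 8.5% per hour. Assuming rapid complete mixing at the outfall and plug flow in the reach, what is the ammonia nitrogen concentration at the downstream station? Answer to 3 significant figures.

Mass balance: C = (2760·0.1400 + 88.60·32.10) / 2849 = 3230/2849 = 1.134 mg/L.
Travel time t = 8.41·1000 / 1.0 = 8410 s = 2.336 h.
8.5%/h lost → k = −ln(1 − 0.085) = 0.08883 h⁻¹.
First-order decay: C = 1.134·exp(−k·t) = 1.134·0.8126 = 0.9215 mg/L.

0.922 mg/L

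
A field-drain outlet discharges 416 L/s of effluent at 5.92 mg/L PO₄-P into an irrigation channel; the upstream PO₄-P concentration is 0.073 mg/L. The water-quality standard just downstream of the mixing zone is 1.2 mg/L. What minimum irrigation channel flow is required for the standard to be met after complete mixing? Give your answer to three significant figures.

Set C_mix = 1.2: (Q·0.07300 + 416.0·5.920) / (Q + 416.0) = 1.2
→ Q = 416.0·(5.920 − 1.2)/(1.2 − 0.07300) = 1742 L/s.

1740 L/s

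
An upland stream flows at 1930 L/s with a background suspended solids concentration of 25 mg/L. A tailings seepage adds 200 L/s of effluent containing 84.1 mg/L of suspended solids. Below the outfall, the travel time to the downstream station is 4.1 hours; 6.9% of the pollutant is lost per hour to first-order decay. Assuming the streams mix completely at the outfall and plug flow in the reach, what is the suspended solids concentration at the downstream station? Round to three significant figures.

22.8 mg/L

After mixing, C = (1930·25.00 + 200.0·84.10) / 2130 = 65070/2130 = 30.55 mg/L.
6.9%/h lost → k = −ln(1 − 0.069) = 0.07150 h⁻¹.
Decay over the reach: 30.55·exp(−kt) = 30.55·0.7459 = 22.79 mg/L.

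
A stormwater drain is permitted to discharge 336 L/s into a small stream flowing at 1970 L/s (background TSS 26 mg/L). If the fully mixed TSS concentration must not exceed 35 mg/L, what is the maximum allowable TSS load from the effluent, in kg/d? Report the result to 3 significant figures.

2550 kg/d

Mass balance at the limit: 1970·26.00 + 336.0·Cₑ = 2306·35 → Cₑ = 87.77 mg/L.
336.0 L/s = 0.3360 m³/s. Load = 0.3360 m³/s × 87.77 g/m³ × 86 400 s/d = 2548 kg/d.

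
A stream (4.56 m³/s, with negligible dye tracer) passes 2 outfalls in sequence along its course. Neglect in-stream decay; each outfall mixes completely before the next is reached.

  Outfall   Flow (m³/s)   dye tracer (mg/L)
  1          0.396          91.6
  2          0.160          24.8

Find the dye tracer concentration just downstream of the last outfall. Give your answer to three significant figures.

7.87 mg/L

Below outfall 1: Q → 4.956 m³/s, C = (4.560·0 + 0.3960·91.60)/4.956 = 7.319 mg/L.
Below outfall 2: Q → 5.116 m³/s, C = (4.956·7.319 + 0.1600·24.80)/5.116 = 7.866 mg/L.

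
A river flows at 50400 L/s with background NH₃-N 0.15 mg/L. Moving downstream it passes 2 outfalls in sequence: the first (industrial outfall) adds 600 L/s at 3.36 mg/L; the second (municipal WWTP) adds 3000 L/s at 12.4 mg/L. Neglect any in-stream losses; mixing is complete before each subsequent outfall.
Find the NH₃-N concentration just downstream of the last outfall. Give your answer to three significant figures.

0.866 mg/L

After outfall 1: Q = 50400 + 600.0 = 51000 L/s; C = (50400·0.1500 + 600.0·3.360)/51000 = 0.1878 mg/L.
After outfall 2: Q = 51000 + 3000 = 54000 L/s; C = (51000·0.1878 + 3000·12.40)/54000 = 0.8662 mg/L.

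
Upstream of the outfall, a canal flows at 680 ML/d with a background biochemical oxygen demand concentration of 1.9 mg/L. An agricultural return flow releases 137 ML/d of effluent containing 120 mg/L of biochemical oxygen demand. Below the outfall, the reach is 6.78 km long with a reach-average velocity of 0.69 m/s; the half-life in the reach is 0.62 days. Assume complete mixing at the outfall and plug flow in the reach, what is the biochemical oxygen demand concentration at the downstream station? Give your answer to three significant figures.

19.1 mg/L

Mixed concentration C = ΣQC/ΣQ = (680.0·1.900 + 137.0·120.0) / 817.0 = 17730/817.0 = 21.70 mg/L.
Travel time t = 6.78·1000 / 0.69 = 9826 s = 2.729 h.
Half-life 0.62 d → k = ln 2 / 0.62 = 1.118 d⁻¹.
First-order decay: C = 21.70·exp(−k·t) = 21.70·0.8806 = 19.11 mg/L.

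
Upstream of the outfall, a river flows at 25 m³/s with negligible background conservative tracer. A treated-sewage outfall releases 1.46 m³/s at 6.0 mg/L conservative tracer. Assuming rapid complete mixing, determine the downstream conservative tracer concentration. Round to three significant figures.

Mixed concentration C = ΣQC/ΣQ = (25.00·0 + 1.460·6.000) / 26.46 = 8.760/26.46 = 0.3311 mg/L.

0.331 mg/L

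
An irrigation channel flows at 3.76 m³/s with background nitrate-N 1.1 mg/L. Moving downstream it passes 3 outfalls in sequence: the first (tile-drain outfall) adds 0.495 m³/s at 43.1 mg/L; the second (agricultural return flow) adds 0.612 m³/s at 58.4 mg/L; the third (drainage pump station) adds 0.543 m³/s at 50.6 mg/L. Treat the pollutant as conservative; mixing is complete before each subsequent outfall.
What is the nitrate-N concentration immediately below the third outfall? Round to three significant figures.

After outfall 1: Q = 3.760 + 0.4950 = 4.255 m³/s; C = (3.760·1.100 + 0.4950·43.10)/4.255 = 5.986 mg/L.
After outfall 2: Q = 4.255 + 0.6120 = 4.867 m³/s; C = (4.255·5.986 + 0.6120·58.40)/4.867 = 12.58 mg/L.
After outfall 3: Q = 4.867 + 0.5430 = 5.410 m³/s; C = (4.867·12.58 + 0.5430·50.60)/5.410 = 16.39 mg/L.

16.4 mg/L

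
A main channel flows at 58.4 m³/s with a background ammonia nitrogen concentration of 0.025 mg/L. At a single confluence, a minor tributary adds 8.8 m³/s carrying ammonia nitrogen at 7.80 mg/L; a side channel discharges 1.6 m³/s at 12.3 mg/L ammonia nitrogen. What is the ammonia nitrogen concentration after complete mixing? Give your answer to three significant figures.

Flow-weighted average: C = (58.40·0.02500 + 8.800·7.800 + 1.600·12.30) / 68.80 = 89.78/68.80 = 1.305 mg/L.

1.30 mg/L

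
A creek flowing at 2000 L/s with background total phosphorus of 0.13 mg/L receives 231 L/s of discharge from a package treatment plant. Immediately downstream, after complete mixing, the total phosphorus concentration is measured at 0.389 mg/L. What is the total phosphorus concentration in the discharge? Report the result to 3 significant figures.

2.63 mg/L

Mass balance: 2000·0.1300 + 231.0·Cₑ = 2231·0.3890
→ Cₑ = (2231·0.3890 − 2000·0.1300) / 231.0 = 2.631 mg/L.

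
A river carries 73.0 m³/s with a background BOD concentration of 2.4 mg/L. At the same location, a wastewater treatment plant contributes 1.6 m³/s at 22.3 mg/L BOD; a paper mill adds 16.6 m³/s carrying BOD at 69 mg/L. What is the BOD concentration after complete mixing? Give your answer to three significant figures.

Mass balance: C = (73.00·2.400 + 1.600·22.30 + 16.60·69.00) / 91.20 = 1356/91.20 = 14.87 mg/L.

14.9 mg/L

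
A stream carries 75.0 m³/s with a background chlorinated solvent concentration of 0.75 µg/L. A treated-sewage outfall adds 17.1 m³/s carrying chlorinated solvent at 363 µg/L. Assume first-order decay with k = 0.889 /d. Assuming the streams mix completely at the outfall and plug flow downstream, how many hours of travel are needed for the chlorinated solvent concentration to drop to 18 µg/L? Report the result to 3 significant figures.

Mass balance: C = (75.00·0.7500 + 17.10·363.0) / 92.10 = 6264/92.10 = 68.01 µg/L.
68.01·exp(−k·t) = 18 → t = ln(68.01/18)/k = 129200 s = 35.89 h.

35.9 h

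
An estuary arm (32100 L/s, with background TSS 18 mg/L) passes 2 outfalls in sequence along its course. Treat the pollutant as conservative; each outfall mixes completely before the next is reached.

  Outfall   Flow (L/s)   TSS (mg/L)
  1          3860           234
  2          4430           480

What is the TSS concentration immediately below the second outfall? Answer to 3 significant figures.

Below outfall 1: Q → 35960 L/s, C = (32100·18.00 + 3860·234.0)/35960 = 41.19 mg/L.
Below outfall 2: Q → 40390 L/s, C = (35960·41.19 + 4430·480.0)/40390 = 89.32 mg/L.

89.3 mg/L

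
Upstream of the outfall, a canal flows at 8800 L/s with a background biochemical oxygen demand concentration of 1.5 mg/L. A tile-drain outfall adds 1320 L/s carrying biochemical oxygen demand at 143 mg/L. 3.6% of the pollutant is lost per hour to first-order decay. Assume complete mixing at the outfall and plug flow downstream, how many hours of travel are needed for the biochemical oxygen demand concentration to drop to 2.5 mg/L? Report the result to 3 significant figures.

56.7 h

Mass balance: C = (8800·1.500 + 1320·143.0) / 10120 = 202000/10120 = 19.96 mg/L.
3.6%/h lost → k = −ln(1 − 0.036) = 0.03666 h⁻¹.
19.96·exp(−k·t) = 2.5 → t = ln(19.96/2.5)/k = 204000 s = 56.66 h.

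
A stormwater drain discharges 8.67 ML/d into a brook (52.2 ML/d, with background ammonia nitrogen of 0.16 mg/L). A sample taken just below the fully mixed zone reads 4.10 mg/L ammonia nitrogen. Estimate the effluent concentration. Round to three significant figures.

27.8 mg/L

Mass balance: 52.20·0.1600 + 8.670·Cₑ = 60.87·4.100
→ Cₑ = (60.87·4.100 − 52.20·0.1600) / 8.670 = 27.82 mg/L.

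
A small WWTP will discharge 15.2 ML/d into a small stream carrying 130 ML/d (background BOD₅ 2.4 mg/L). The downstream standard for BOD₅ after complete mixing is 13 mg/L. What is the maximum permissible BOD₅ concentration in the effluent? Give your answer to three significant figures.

At the limit, (Qr·Cr + Qe·Cₑ)/(Qr + Qe) = 13:
Cₑ = (145.2·13 − 130.0·2.400) / 15.20 = 103.7 mg/L.

104 mg/L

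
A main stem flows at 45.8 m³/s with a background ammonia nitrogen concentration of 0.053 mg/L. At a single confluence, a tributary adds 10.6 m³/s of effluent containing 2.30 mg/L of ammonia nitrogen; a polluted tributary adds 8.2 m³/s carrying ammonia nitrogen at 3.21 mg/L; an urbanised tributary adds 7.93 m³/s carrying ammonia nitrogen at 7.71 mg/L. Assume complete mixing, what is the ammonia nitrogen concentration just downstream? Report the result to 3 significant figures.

1.58 mg/L

Conservation of mass: C = (45.80·0.05300 + 10.60·2.300 + 8.200·3.210 + 7.930·7.710) / 72.53 = 114.3/72.53 = 1.575 mg/L.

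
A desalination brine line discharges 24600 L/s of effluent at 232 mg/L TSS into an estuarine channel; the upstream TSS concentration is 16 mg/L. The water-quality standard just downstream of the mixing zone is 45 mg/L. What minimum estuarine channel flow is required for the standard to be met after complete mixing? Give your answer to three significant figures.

159000 L/s

Set C_mix = 45: (Q·16.00 + 24600·232.0) / (Q + 24600) = 45
→ Q = 24600·(232.0 − 45)/(45 − 16.00) = 158600 L/s.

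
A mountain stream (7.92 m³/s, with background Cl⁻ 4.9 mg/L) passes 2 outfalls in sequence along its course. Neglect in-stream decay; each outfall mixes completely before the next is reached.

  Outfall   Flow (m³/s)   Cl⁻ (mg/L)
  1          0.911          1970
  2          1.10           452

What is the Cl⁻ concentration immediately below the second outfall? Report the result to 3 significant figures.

After outfall 1: Q = 7.920 + 0.9110 = 8.831 m³/s; C = (7.920·4.900 + 0.9110·1970)/8.831 = 207.6 mg/L.
After outfall 2: Q = 8.831 + 1.100 = 9.931 m³/s; C = (8.831·207.6 + 1.100·452.0)/9.931 = 234.7 mg/L.

235 mg/L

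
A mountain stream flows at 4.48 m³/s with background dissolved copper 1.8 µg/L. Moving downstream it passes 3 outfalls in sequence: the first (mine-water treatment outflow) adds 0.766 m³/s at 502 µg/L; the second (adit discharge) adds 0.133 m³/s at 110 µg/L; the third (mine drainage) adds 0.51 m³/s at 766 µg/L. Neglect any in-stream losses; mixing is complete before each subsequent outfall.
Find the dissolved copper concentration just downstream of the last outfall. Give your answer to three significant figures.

135 µg/L

After outfall 1: Q = 4.480 + 0.7660 = 5.246 m³/s; C = (4.480·1.800 + 0.7660·502.0)/5.246 = 74.84 µg/L.
After outfall 2: Q = 5.246 + 0.1330 = 5.379 m³/s; C = (5.246·74.84 + 0.1330·110.0)/5.379 = 75.71 µg/L.
After outfall 3: Q = 5.379 + 0.5100 = 5.889 m³/s; C = (5.379·75.71 + 0.5100·766.0)/5.889 = 135.5 µg/L.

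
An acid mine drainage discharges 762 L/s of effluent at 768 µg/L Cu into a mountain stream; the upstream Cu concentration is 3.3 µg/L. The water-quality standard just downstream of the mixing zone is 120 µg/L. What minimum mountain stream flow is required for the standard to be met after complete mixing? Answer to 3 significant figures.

Set C_mix = 120: (Q·3.300 + 762.0·768.0) / (Q + 762.0) = 120
→ Q = 762.0·(768.0 − 120)/(120 − 3.300) = 4231 L/s.

4230 L/s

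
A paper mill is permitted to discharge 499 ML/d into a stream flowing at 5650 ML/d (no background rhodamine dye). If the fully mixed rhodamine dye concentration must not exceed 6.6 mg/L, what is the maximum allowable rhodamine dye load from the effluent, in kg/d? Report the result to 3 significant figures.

40600 kg/d

Mass balance at the limit: 5650·0 + 499.0·Cₑ = 6149·6.6 → Cₑ = 81.33 mg/L.
499.0 ML/d = 5.775 m³/s. Load = 5.775 m³/s × 81.33 g/m³ × 86 400 s/d = 40580 kg/d.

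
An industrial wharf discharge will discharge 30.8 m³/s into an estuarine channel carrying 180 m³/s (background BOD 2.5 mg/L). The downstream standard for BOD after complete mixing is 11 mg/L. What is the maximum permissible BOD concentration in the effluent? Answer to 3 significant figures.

60.7 mg/L

At the limit, (Qr·Cr + Qe·Cₑ)/(Qr + Qe) = 11:
Cₑ = (210.8·11 − 180.0·2.500) / 30.80 = 60.68 mg/L.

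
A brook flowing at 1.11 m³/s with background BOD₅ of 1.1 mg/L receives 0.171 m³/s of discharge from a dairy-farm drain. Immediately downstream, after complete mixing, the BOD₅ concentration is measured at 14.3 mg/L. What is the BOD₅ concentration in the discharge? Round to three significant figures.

Mass balance: 1.110·1.100 + 0.1710·Cₑ = 1.281·14.30
→ Cₑ = (1.281·14.30 − 1.110·1.100) / 0.1710 = 99.98 mg/L.

100 mg/L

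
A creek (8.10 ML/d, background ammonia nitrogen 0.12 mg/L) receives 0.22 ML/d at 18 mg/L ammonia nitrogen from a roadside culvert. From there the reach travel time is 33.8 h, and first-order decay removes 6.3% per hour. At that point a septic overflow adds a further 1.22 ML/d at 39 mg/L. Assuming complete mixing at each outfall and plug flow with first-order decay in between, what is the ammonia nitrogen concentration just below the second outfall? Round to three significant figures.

Flow-weighted average: C = (8.100·0.1200 + 0.2200·18.00) / 8.320 = 4.932/8.320 = 0.5928 mg/L; combined flow 8.320 ML/d.
6.3%/h lost → k = −ln(1 − 0.063) = 0.06507 h⁻¹.
Decay over the reach: 0.5928·exp(−kt) = 0.5928·0.1109 = 0.06572 mg/L.
At the second outfall, C = (8.320·0.06572 + 1.220·39.00) / (8.320 + 1.220) = 5.045 mg/L.

5.04 mg/L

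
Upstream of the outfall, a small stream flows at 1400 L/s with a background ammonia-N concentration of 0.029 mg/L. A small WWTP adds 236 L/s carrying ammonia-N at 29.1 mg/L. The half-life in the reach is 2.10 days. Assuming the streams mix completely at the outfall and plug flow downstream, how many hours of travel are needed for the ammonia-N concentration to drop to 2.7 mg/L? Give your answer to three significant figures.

32.5 h

Flow-weighted average: C = (1400·0.02900 + 236.0·29.10) / 1636 = 6908/1636 = 4.223 mg/L.
Half-life 2.10 d → k = ln 2 / 2.10 = 0.3301 d⁻¹.
4.223·exp(−k·t) = 2.7 → t = ln(4.223/2.7)/k = 117100 s = 32.52 h.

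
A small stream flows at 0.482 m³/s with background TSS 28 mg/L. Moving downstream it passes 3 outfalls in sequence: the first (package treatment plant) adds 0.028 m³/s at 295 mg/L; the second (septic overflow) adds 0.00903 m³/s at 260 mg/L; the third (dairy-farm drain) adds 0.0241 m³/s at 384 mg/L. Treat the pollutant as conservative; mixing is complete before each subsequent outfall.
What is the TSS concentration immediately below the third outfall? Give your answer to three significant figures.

61.4 mg/L

After outfall 1: Q = 0.4820 + 0.02800 = 0.5100 m³/s; C = (0.4820·28.00 + 0.02800·295.0)/0.5100 = 42.66 mg/L.
After outfall 2: Q = 0.5100 + 0.009030 = 0.5190 m³/s; C = (0.5100·42.66 + 0.009030·260.0)/0.5190 = 46.44 mg/L.
After outfall 3: Q = 0.5190 + 0.02410 = 0.5431 m³/s; C = (0.5190·46.44 + 0.02410·384.0)/0.5431 = 61.42 mg/L.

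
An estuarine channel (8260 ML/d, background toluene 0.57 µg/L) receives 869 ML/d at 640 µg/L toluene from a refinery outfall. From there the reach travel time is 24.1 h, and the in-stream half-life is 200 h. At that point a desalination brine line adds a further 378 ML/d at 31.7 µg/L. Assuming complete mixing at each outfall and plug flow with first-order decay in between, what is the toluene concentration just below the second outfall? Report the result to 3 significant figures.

Conservation of mass: C = (8260·0.5700 + 869.0·640.0) / 9129 = 560900/9129 = 61.44 µg/L; combined flow 9129 ML/d.
Half-life 200 h → k = ln 2 / 200 = 0.003466 h⁻¹ = 0.08318 d⁻¹.
First-order decay: C = 61.44·exp(−k·t) = 61.44·0.9199 = 56.51 µg/L.
At the second outfall, C = (9129·56.51 + 378.0·31.70) / (9129 + 378.0) = 55.53 µg/L.

55.5 µg/L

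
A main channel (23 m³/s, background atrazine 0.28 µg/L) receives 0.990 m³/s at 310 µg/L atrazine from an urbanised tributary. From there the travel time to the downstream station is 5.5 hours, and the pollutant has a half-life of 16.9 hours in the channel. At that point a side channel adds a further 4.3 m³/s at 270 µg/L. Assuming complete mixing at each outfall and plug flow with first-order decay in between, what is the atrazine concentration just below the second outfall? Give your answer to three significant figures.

49.9 µg/L

Mixed concentration C = ΣQC/ΣQ = (23.00·0.2800 + 0.9900·310.0) / 23.99 = 313.3/23.99 = 13.06 µg/L; combined flow 23.99 m³/s.
Half-life 16.9 h → k = ln 2 / 16.9 = 0.04101 h⁻¹ = 0.9844 d⁻¹.
Applying C = C₀e^(−kt): 13.06 × 0.7981 = 10.42 µg/L.
Second outfall: C = (23.99·10.42 + 4.300·270.0)/28.29 = 49.88 µg/L.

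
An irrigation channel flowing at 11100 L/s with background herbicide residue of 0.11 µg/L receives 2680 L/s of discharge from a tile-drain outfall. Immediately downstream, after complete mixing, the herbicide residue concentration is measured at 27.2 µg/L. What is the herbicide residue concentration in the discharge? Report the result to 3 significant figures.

139 µg/L

Mass balance: 11100·0.1100 + 2680·Cₑ = 13780·27.20
→ Cₑ = (13780·27.20 − 11100·0.1100) / 2680 = 139.4 µg/L.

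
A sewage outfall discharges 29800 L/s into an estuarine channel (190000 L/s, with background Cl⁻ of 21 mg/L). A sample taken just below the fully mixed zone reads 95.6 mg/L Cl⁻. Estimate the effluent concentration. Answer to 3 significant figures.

571 mg/L

Mass balance: 190000·21.00 + 29800·Cₑ = 219800·95.60
→ Cₑ = (219800·95.60 − 190000·21.00) / 29800 = 571.2 mg/L.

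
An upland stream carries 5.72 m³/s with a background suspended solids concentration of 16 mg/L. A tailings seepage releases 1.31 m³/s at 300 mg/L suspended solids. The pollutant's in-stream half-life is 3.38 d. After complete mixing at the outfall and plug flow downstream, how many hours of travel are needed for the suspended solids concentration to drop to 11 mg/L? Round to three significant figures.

Mixed concentration C = ΣQC/ΣQ = (5.720·16.00 + 1.310·300.0) / 7.030 = 484.5/7.030 = 68.92 mg/L.
Half-life 3.38 d → k = ln 2 / 3.38 = 0.2051 d⁻¹.
68.92·exp(−k·t) = 11 → t = ln(68.92/11)/k = 773100 s = 214.8 h.

215 h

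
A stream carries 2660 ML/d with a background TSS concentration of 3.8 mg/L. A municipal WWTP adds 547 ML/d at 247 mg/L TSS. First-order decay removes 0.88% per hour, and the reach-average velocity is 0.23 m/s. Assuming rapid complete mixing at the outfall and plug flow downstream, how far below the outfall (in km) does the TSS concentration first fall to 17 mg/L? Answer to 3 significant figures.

91.8 km

After mixing, C = (2660·3.800 + 547.0·247.0) / 3207 = 145200/3207 = 45.28 mg/L.
0.88%/h lost → k = −ln(1 − 0.0088) = 0.008839 h⁻¹.
Set 45.28·exp(−k·t) = 17 → t = ln(45.28/17)/k = 399000 s = 110.8 h.
Distance = v·t = 0.23·399000 = 91770 m = 91.77 km.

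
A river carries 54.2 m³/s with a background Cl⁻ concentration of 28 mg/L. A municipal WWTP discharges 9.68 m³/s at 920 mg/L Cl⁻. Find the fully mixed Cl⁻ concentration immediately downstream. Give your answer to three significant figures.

163 mg/L

Conservation of mass: C = (54.20·28.00 + 9.680·920.0) / 63.88 = 10420/63.88 = 163.2 mg/L.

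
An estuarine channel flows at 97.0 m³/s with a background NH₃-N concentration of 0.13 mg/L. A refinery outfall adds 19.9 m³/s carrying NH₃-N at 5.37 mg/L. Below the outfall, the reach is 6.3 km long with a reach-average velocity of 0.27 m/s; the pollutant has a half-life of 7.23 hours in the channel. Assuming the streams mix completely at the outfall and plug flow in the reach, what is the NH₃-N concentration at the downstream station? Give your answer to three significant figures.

0.549 mg/L

After mixing, C = (97.00·0.1300 + 19.90·5.370) / 116.9 = 119.5/116.9 = 1.022 mg/L.
Travel time t = 6.3·1000 / 0.27 = 23330 s = 6.481 h.
Half-life 7.23 h → k = ln 2 / 7.23 = 0.09587 h⁻¹ = 2.301 d⁻¹.
First-order decay: C = 1.022·exp(−k·t) = 1.022·0.5372 = 0.5490 mg/L.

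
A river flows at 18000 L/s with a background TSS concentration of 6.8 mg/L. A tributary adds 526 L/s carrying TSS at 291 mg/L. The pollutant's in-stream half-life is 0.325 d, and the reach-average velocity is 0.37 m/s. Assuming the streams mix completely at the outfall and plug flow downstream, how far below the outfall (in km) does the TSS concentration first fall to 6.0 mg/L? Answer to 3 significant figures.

After mixing, C = (18000·6.800 + 526.0·291.0) / 18530 = 275500/18530 = 14.87 mg/L.
Half-life 0.325 d → k = ln 2 / 0.325 = 2.133 d⁻¹.
Set 14.87·exp(−k·t) = 6.0 → t = ln(14.87/6.0)/k = 36760 s = 10.21 h.
Distance = v·t = 0.37·36760 = 13600 m = 13.60 km.

13.6 km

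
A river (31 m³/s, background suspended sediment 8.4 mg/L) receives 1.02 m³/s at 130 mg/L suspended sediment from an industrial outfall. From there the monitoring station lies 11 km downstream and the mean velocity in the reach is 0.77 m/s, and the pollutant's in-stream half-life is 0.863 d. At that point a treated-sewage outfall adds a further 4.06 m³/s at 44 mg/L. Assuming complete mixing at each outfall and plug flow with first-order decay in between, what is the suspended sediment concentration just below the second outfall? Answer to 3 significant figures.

14.5 mg/L

Mass balance: C = (31.00·8.400 + 1.020·130.0) / 32.02 = 393.0/32.02 = 12.27 mg/L; combined flow 32.02 m³/s.
Travel time t = 11·1000 / 0.77 = 14290 s = 3.968 h.
Half-life 0.863 d → k = ln 2 / 0.863 = 0.8032 d⁻¹.
First-order decay: C = 12.27·exp(−k·t) = 12.27·0.8756 = 10.75 mg/L.
At the second outfall, C = (32.02·10.75 + 4.060·44.00) / (32.02 + 4.060) = 14.49 mg/L.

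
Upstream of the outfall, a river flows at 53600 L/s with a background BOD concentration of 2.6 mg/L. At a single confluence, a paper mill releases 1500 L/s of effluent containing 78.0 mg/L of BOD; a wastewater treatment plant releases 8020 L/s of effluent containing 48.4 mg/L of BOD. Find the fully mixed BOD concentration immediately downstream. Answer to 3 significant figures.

Mixed concentration C = ΣQC/ΣQ = (53600·2.600 + 1500·78.00 + 8020·48.40) / 63120 = 644500/63120 = 10.21 mg/L.

10.2 mg/L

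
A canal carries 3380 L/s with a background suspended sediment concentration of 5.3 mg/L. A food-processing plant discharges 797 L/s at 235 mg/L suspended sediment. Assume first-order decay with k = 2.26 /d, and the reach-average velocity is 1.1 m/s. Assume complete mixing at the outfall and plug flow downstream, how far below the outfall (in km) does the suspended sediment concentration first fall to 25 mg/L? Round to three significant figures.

28.4 km

Mass balance: C = (3380·5.300 + 797.0·235.0) / 4177 = 205200/4177 = 49.13 mg/L.
Set 49.13·exp(−k·t) = 25 → t = ln(49.13/25)/k = 25830 s = 7.174 h.
Distance = v·t = 1.1·25830 = 28410 m = 28.41 km.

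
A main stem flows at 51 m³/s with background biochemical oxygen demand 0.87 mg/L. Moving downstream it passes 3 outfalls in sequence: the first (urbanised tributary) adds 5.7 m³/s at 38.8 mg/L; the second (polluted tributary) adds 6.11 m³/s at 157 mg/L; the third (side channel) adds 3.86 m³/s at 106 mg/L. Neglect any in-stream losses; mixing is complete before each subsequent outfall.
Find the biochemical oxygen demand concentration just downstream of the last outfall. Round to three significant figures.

Outfall 1: combined Q = 56.70 m³/s; C = (51.00·0.8700 + 5.700·38.80)/56.70 = 4.683 mg/L.
Outfall 2: combined Q = 62.81 m³/s; C = (56.70·4.683 + 6.110·157.0)/62.81 = 19.50 mg/L.
Outfall 3: combined Q = 66.67 m³/s; C = (62.81·19.50 + 3.860·106.0)/66.67 = 24.51 mg/L.

24.5 mg/L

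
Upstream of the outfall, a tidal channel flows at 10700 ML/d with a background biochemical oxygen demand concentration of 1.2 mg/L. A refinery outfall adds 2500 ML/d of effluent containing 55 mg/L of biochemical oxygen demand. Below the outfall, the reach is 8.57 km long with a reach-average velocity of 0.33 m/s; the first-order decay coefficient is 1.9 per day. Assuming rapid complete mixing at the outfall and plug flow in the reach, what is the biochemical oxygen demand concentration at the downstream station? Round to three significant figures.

Flow-weighted average: C = (10700·1.200 + 2500·55.00) / 13200 = 150300/13200 = 11.39 mg/L.
Travel time t = 8.57·1000 / 0.33 = 25970 s = 7.214 h.
Decay over the reach: 11.39·exp(−kt) = 11.39·0.5649 = 6.434 mg/L.

6.43 mg/L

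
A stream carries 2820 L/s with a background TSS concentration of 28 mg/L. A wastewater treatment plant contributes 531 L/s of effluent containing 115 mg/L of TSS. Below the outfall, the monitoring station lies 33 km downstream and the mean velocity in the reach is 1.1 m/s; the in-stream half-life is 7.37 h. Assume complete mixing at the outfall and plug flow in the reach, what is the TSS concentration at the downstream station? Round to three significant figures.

Mass balance: C = (2820·28.00 + 531.0·115.0) / 3351 = 140000/3351 = 41.79 mg/L.
Travel time t = 33·1000 / 1.1 = 30000 s = 8.333 h.
Half-life 7.37 h → k = ln 2 / 7.37 = 0.09405 h⁻¹ = 2.257 d⁻¹.
Decay over the reach: 41.79·exp(−kt) = 41.79·0.4567 = 19.08 mg/L.

19.1 mg/L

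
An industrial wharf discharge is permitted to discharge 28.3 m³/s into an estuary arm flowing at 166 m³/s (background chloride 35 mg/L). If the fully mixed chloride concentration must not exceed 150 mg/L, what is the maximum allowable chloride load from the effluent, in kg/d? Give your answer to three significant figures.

2020000 kg/d

Mass balance at the limit: 166.0·35.00 + 28.30·Cₑ = 194.3·150 → Cₑ = 824.6 mg/L.
Load = 28.30 m³/s × 824.6 g/m³ × 86 400 s/d = 2016000 kg/d.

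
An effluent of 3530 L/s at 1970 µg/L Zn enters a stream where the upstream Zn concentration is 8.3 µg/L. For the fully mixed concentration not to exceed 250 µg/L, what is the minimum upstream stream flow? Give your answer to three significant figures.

25100 L/s

Set C_mix = 250: (Q·8.300 + 3530·1970) / (Q + 3530) = 250
→ Q = 3530·(1970 − 250)/(250 − 8.300) = 25120 L/s.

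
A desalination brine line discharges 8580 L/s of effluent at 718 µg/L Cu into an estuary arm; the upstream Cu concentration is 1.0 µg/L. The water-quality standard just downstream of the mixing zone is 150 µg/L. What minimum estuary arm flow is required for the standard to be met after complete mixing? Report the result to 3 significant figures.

Set C_mix = 150: (Q·1.000 + 8580·718.0) / (Q + 8580) = 150
→ Q = 8580·(718.0 − 150)/(150 − 1.000) = 32710 L/s.

32700 L/s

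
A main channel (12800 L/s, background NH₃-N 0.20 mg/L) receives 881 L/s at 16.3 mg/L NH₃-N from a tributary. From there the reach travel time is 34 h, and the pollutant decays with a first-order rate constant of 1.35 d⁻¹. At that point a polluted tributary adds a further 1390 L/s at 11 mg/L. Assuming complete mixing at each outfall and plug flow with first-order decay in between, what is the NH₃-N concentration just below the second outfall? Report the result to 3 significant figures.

After mixing, C = (12800·0.2000 + 881.0·16.30) / 13680 = 16920/13680 = 1.237 mg/L; combined flow 13680 L/s.
After decay, C = 1.237 × e^(−kt) = 1.237 × 0.1477 = 0.1827 mg/L.
At the second outfall, C = (13680·0.1827 + 1390·11.00) / (13680 + 1390) = 1.180 mg/L.

1.18 mg/L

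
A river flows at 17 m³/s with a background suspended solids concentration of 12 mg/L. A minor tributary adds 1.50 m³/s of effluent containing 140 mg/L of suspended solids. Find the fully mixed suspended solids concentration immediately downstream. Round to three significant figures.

22.4 mg/L

Mass balance: C = (17.00·12.00 + 1.500·140.0) / 18.50 = 414.0/18.50 = 22.38 mg/L.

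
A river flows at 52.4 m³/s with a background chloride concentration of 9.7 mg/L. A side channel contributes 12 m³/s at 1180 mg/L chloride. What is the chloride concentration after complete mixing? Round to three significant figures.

Mixed concentration C = ΣQC/ΣQ = (52.40·9.700 + 12.00·1180) / 64.40 = 14670/64.40 = 227.8 mg/L.

228 mg/L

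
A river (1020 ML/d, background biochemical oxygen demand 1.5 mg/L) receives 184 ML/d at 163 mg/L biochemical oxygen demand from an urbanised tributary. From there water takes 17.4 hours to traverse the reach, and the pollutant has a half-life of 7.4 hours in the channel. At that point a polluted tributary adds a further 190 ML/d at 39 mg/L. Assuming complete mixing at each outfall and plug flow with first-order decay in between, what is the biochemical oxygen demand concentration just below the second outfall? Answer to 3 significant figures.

9.75 mg/L

Mass balance: C = (1020·1.500 + 184.0·163.0) / 1204 = 31520/1204 = 26.18 mg/L; combined flow 1204 ML/d.
Half-life 7.4 h → k = ln 2 / 7.4 = 0.09367 h⁻¹ = 2.248 d⁻¹.
Decay over the reach: 26.18·exp(−kt) = 26.18·0.1960 = 5.131 mg/L.
Second outfall: C = (1204·5.131 + 190.0·39.00)/1394 = 9.747 mg/L.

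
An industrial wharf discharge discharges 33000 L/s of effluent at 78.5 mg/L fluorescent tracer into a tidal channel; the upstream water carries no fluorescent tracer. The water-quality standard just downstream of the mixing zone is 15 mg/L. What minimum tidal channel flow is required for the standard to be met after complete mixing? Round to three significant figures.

140000 L/s

Set C_mix = 15: (Q·0 + 33000·78.50) / (Q + 33000) = 15
→ Q = 33000·(78.50 − 15)/(15 − 0) = 139700 L/s.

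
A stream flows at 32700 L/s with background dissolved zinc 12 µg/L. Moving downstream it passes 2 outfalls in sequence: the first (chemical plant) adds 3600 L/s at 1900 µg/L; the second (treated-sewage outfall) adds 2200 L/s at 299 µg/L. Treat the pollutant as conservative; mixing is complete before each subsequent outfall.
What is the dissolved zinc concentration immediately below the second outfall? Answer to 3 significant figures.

205 µg/L

Outfall 1: combined Q = 36300 L/s; C = (32700·12.00 + 3600·1900)/36300 = 199.2 µg/L.
Outfall 2: combined Q = 38500 L/s; C = (36300·199.2 + 2200·299.0)/38500 = 204.9 µg/L.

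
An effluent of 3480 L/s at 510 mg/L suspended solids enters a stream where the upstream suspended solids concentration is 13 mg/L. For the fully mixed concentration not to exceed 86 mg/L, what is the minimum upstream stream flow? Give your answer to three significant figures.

Set C_mix = 86: (Q·13.00 + 3480·510.0) / (Q + 3480) = 86
→ Q = 3480·(510.0 − 86)/(86 − 13.00) = 20210 L/s.

20200 L/s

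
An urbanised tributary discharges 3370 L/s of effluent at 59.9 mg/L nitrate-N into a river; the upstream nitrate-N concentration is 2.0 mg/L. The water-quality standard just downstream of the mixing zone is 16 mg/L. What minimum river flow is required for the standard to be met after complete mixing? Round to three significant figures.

Set C_mix = 16: (Q·2.000 + 3370·59.90) / (Q + 3370) = 16
→ Q = 3370·(59.90 − 16)/(16 − 2.000) = 10570 L/s.

10600 L/s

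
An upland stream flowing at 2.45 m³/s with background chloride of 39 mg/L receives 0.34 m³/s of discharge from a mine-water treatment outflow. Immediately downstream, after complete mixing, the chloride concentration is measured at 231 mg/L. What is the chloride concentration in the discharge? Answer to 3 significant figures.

Mass balance: 2.450·39.00 + 0.3400·Cₑ = 2.790·231.0
→ Cₑ = (2.790·231.0 − 2.450·39.00) / 0.3400 = 1615 mg/L.

1610 mg/L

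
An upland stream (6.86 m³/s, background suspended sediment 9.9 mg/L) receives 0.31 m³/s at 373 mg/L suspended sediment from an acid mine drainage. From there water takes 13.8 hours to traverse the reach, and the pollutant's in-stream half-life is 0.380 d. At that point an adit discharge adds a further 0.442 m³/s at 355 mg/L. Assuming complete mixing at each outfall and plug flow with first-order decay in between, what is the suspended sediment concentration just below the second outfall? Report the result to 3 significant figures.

29.1 mg/L

Mixed concentration C = ΣQC/ΣQ = (6.860·9.900 + 0.3100·373.0) / 7.170 = 183.5/7.170 = 25.60 mg/L; combined flow 7.170 m³/s.
Half-life 0.380 d → k = ln 2 / 0.380 = 1.824 d⁻¹.
First-order decay: C = 25.60·exp(−k·t) = 25.60·0.3503 = 8.968 mg/L.
At the second outfall, C = (7.170·8.968 + 0.4420·355.0) / (7.170 + 0.4420) = 29.06 mg/L.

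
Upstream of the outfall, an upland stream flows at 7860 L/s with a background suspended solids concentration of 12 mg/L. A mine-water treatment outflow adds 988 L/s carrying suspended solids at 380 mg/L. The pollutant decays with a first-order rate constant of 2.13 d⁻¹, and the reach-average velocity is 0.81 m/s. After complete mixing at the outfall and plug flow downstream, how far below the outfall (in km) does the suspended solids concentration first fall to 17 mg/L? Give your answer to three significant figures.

After mixing, C = (7860·12.00 + 988.0·380.0) / 8848 = 469800/8848 = 53.09 mg/L.
Set 53.09·exp(−k·t) = 17 → t = ln(53.09/17)/k = 46190 s = 12.83 h.
Distance = v·t = 0.81·46190 = 37420 m = 37.42 km.

37.4 km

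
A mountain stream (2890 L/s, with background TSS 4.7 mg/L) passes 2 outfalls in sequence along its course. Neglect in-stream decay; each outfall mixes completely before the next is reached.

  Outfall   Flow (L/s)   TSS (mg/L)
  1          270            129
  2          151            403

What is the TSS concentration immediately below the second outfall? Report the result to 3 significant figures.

33.0 mg/L

Below outfall 1: Q → 3160 L/s, C = (2890·4.700 + 270.0·129.0)/3160 = 15.32 mg/L.
Below outfall 2: Q → 3311 L/s, C = (3160·15.32 + 151.0·403.0)/3311 = 33.00 mg/L.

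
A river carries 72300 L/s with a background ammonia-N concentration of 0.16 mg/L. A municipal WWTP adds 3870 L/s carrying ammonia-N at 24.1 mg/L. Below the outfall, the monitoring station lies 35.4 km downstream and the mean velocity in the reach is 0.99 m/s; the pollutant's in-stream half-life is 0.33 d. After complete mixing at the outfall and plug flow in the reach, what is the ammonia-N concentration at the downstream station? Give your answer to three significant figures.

Mass balance: C = (72300·0.1600 + 3870·24.10) / 76170 = 104800/76170 = 1.376 mg/L.
Travel time t = 35.4·1000 / 0.99 = 35760 s = 9.933 h.
Half-life 0.33 d → k = ln 2 / 0.33 = 2.100 d⁻¹.
Applying C = C₀e^(−kt): 1.376 × 0.4192 = 0.5770 mg/L.

0.577 mg/L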